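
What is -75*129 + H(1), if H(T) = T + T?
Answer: -9673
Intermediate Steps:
H(T) = 2*T
-75*129 + H(1) = -75*129 + 2*1 = -9675 + 2 = -9673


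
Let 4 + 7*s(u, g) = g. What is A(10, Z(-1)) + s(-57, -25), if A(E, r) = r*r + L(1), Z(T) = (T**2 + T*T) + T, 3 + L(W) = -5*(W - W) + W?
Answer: -36/7 ≈ -5.1429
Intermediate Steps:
s(u, g) = -4/7 + g/7
L(W) = -3 + W (L(W) = -3 + (-5*(W - W) + W) = -3 + (-5*0 + W) = -3 + (0 + W) = -3 + W)
Z(T) = T + 2*T**2 (Z(T) = (T**2 + T**2) + T = 2*T**2 + T = T + 2*T**2)
A(E, r) = -2 + r**2 (A(E, r) = r*r + (-3 + 1) = r**2 - 2 = -2 + r**2)
A(10, Z(-1)) + s(-57, -25) = (-2 + (-(1 + 2*(-1)))**2) + (-4/7 + (1/7)*(-25)) = (-2 + (-(1 - 2))**2) + (-4/7 - 25/7) = (-2 + (-1*(-1))**2) - 29/7 = (-2 + 1**2) - 29/7 = (-2 + 1) - 29/7 = -1 - 29/7 = -36/7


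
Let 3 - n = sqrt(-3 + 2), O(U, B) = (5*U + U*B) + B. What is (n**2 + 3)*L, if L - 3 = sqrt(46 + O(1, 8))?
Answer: (3 + sqrt(67))*(3 + (3 - I)**2) ≈ 123.04 - 67.112*I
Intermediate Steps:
O(U, B) = B + 5*U + B*U (O(U, B) = (5*U + B*U) + B = B + 5*U + B*U)
L = 3 + sqrt(67) (L = 3 + sqrt(46 + (8 + 5*1 + 8*1)) = 3 + sqrt(46 + (8 + 5 + 8)) = 3 + sqrt(46 + 21) = 3 + sqrt(67) ≈ 11.185)
n = 3 - I (n = 3 - sqrt(-3 + 2) = 3 - sqrt(-1) = 3 - I ≈ 3.0 - 1.0*I)
(n**2 + 3)*L = ((3 - I)**2 + 3)*(3 + sqrt(67)) = (3 + (3 - I)**2)*(3 + sqrt(67)) = (3 + sqrt(67))*(3 + (3 - I)**2)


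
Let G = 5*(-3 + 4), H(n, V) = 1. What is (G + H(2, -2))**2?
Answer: 36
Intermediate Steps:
G = 5 (G = 5*1 = 5)
(G + H(2, -2))**2 = (5 + 1)**2 = 6**2 = 36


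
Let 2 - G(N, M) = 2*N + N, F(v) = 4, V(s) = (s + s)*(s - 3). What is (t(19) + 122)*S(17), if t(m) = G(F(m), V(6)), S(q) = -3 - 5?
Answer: -896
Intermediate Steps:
S(q) = -8
V(s) = 2*s*(-3 + s) (V(s) = (2*s)*(-3 + s) = 2*s*(-3 + s))
G(N, M) = 2 - 3*N (G(N, M) = 2 - (2*N + N) = 2 - 3*N)
t(m) = -10 (t(m) = 2 - 3*4 = 2 - 12 = -10)
(t(19) + 122)*S(17) = (-10 + 122)*(-8) = 112*(-8) = -896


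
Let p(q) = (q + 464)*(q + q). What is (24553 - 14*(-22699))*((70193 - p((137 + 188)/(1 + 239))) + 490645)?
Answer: 73561059276223/384 ≈ 1.9157e+11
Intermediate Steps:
p(q) = 2*q*(464 + q) (p(q) = (464 + q)*(2*q) = 2*q*(464 + q))
(24553 - 14*(-22699))*((70193 - p((137 + 188)/(1 + 239))) + 490645) = (24553 - 14*(-22699))*((70193 - 2*(137 + 188)/(1 + 239)*(464 + (137 + 188)/(1 + 239))) + 490645) = (24553 + 317786)*((70193 - 2*325/240*(464 + 325/240)) + 490645) = 342339*((70193 - 2*325*(1/240)*(464 + 325*(1/240))) + 490645) = 342339*((70193 - 2*65*(464 + 65/48)/48) + 490645) = 342339*((70193 - 2*65*22337/(48*48)) + 490645) = 342339*((70193 - 1*1451905/1152) + 490645) = 342339*((70193 - 1451905/1152) + 490645) = 342339*(79410431/1152 + 490645) = 342339*(644633471/1152) = 73561059276223/384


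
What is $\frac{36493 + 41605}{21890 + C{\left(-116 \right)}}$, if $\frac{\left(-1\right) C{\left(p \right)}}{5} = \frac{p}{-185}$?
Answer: $\frac{1444813}{404907} \approx 3.5683$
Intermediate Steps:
$C{\left(p \right)} = \frac{p}{37}$ ($C{\left(p \right)} = - 5 \frac{p}{-185} = - 5 p \left(- \frac{1}{185}\right) = - 5 \left(- \frac{p}{185}\right) = \frac{p}{37}$)
$\frac{36493 + 41605}{21890 + C{\left(-116 \right)}} = \frac{36493 + 41605}{21890 + \frac{1}{37} \left(-116\right)} = \frac{78098}{21890 - \frac{116}{37}} = \frac{78098}{\frac{809814}{37}} = 78098 \cdot \frac{37}{809814} = \frac{1444813}{404907}$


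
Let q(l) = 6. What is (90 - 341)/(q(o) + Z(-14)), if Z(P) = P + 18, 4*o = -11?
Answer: -251/10 ≈ -25.100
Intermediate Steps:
o = -11/4 (o = (1/4)*(-11) = -11/4 ≈ -2.7500)
Z(P) = 18 + P
(90 - 341)/(q(o) + Z(-14)) = (90 - 341)/(6 + (18 - 14)) = -251/(6 + 4) = -251/10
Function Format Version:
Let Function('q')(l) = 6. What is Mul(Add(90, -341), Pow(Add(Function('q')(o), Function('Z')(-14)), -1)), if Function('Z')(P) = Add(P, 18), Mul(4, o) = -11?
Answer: Rational(-251, 10) ≈ -25.100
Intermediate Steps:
o = Rational(-11, 4) (o = Mul(Rational(1, 4), -11) = Rational(-11, 4) ≈ -2.7500)
Function('Z')(P) = Add(18, P)
Mul(Add(90, -341), Pow(Add(Function('q')(o), Function('Z')(-14)), -1)) = Mul(Add(90, -341), Pow(Add(6, Add(18, -14)), -1)) = Mul(-251, Pow(Add(6, 4), -1)) = Mul(-251, Pow(10, -1)) = Mul(-251, Rational(1, 10)) = Rational(-251, 10)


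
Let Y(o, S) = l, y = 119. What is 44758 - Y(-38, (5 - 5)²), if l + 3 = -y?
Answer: 44880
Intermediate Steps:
l = -122 (l = -3 - 1*119 = -3 - 119 = -122)
Y(o, S) = -122
44758 - Y(-38, (5 - 5)²) = 44758 - 1*(-122) = 44758 + 122 = 44880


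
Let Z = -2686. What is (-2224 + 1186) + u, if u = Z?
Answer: -3724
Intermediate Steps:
u = -2686
(-2224 + 1186) + u = (-2224 + 1186) - 2686 = -1038 - 2686 = -3724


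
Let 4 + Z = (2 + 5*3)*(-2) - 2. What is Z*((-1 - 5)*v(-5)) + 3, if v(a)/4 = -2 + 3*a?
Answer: -16317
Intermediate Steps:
v(a) = -8 + 12*a (v(a) = 4*(-2 + 3*a) = -8 + 12*a)
Z = -40 (Z = -4 + ((2 + 5*3)*(-2) - 2) = -4 + ((2 + 15)*(-2) - 2) = -4 + (17*(-2) - 2) = -4 + (-34 - 2) = -4 - 36 = -40)
Z*((-1 - 5)*v(-5)) + 3 = -40*(-1 - 5)*(-8 + 12*(-5)) + 3 = -(-240)*(-8 - 60) + 3 = -(-240)*(-68) + 3 = -40*408 + 3 = -16320 + 3 = -16317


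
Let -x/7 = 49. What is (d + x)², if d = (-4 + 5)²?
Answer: 116964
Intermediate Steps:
x = -343 (x = -7*49 = -343)
d = 1 (d = 1² = 1)
(d + x)² = (1 - 343)² = (-342)² = 116964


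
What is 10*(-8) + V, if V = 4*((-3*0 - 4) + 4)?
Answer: -80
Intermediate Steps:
V = 0 (V = 4*((0 - 4) + 4) = 4*(-4 + 4) = 4*0 = 0)
10*(-8) + V = 10*(-8) + 0 = -80 + 0 = -80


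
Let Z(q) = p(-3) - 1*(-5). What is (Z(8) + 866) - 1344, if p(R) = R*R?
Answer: -464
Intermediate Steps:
p(R) = R**2
Z(q) = 14 (Z(q) = (-3)**2 - 1*(-5) = 9 + 5 = 14)
(Z(8) + 866) - 1344 = (14 + 866) - 1344 = 880 - 1344 = -464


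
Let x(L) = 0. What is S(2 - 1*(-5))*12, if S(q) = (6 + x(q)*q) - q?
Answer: -12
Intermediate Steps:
S(q) = 6 - q (S(q) = (6 + 0*q) - q = (6 + 0) - q = 6 - q)
S(2 - 1*(-5))*12 = (6 - (2 - 1*(-5)))*12 = (6 - (2 + 5))*12 = (6 - 1*7)*12 = (6 - 7)*12 = -1*12 = -12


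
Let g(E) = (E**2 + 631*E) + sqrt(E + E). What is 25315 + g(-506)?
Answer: -37935 + 2*I*sqrt(253) ≈ -37935.0 + 31.812*I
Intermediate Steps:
g(E) = E**2 + 631*E + sqrt(2)*sqrt(E) (g(E) = (E**2 + 631*E) + sqrt(2*E) = (E**2 + 631*E) + sqrt(2)*sqrt(E) = E**2 + 631*E + sqrt(2)*sqrt(E))
25315 + g(-506) = 25315 + ((-506)**2 + 631*(-506) + sqrt(2)*sqrt(-506)) = 25315 + (256036 - 319286 + sqrt(2)*(I*sqrt(506))) = 25315 + (256036 - 319286 + 2*I*sqrt(253)) = 25315 + (-63250 + 2*I*sqrt(253)) = -37935 + 2*I*sqrt(253)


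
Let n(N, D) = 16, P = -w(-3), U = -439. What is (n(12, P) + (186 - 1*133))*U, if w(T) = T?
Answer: -30291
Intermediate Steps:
P = 3 (P = -1*(-3) = 3)
(n(12, P) + (186 - 1*133))*U = (16 + (186 - 1*133))*(-439) = (16 + (186 - 133))*(-439) = (16 + 53)*(-439) = 69*(-439) = -30291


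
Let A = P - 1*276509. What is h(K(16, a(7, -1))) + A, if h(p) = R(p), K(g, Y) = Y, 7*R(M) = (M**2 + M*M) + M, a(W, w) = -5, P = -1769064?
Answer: -14318966/7 ≈ -2.0456e+6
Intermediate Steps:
R(M) = M/7 + 2*M**2/7 (R(M) = ((M**2 + M*M) + M)/7 = ((M**2 + M**2) + M)/7 = (2*M**2 + M)/7 = (M + 2*M**2)/7 = M/7 + 2*M**2/7)
h(p) = p*(1 + 2*p)/7
A = -2045573 (A = -1769064 - 1*276509 = -1769064 - 276509 = -2045573)
h(K(16, a(7, -1))) + A = (1/7)*(-5)*(1 + 2*(-5)) - 2045573 = (1/7)*(-5)*(1 - 10) - 2045573 = (1/7)*(-5)*(-9) - 2045573 = 45/7 - 2045573 = -14318966/7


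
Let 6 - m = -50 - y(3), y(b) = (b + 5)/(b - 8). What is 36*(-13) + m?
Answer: -2068/5 ≈ -413.60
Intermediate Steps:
y(b) = (5 + b)/(-8 + b)
m = 272/5 (m = 6 - (-50 - (5 + 3)/(-8 + 3)) = 6 - (-50 - 8/(-5)) = 6 - (-50 - (-1)*8/5) = 6 - (-50 - 1*(-8/5)) = 6 - (-50 + 8/5) = 6 - 1*(-242/5) = 6 + 242/5 = 272/5 ≈ 54.400)
36*(-13) + m = 36*(-13) + 272/5 = -468 + 272/5 = -2068/5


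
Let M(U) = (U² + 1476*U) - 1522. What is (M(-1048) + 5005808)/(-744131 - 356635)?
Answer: -2277871/550383 ≈ -4.1387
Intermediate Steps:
M(U) = -1522 + U² + 1476*U
(M(-1048) + 5005808)/(-744131 - 356635) = ((-1522 + (-1048)² + 1476*(-1048)) + 5005808)/(-744131 - 356635) = ((-1522 + 1098304 - 1546848) + 5005808)/(-1100766) = (-450066 + 5005808)*(-1/1100766) = 4555742*(-1/1100766) = -2277871/550383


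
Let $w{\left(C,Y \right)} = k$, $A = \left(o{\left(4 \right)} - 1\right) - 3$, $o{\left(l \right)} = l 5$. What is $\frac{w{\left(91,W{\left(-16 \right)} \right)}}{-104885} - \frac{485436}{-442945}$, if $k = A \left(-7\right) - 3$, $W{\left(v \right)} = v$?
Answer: $\frac{10193178707}{9291657265} \approx 1.097$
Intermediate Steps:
$o{\left(l \right)} = 5 l$
$A = 16$ ($A = \left(5 \cdot 4 - 1\right) - 3 = \left(20 - 1\right) - 3 = 19 - 3 = 16$)
$k = -115$ ($k = 16 \left(-7\right) - 3 = -112 - 3 = -115$)
$w{\left(C,Y \right)} = -115$
$\frac{w{\left(91,W{\left(-16 \right)} \right)}}{-104885} - \frac{485436}{-442945} = - \frac{115}{-104885} - \frac{485436}{-442945} = \left(-115\right) \left(- \frac{1}{104885}\right) - - \frac{485436}{442945} = \frac{23}{20977} + \frac{485436}{442945} = \frac{10193178707}{9291657265}$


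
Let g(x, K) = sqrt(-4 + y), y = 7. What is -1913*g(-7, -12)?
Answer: -1913*sqrt(3) ≈ -3313.4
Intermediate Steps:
g(x, K) = sqrt(3) (g(x, K) = sqrt(-4 + 7) = sqrt(3))
-1913*g(-7, -12) = -1913*sqrt(3)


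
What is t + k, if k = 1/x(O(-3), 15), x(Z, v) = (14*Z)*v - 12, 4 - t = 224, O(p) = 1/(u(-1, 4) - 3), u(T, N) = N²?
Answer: -11867/54 ≈ -219.76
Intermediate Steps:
O(p) = 1/13 (O(p) = 1/(4² - 3) = 1/(16 - 3) = 1/13)
t = -220 (t = 4 - 1*224 = 4 - 224 = -220)
x(Z, v) = -12 + 14*Z*v (x(Z, v) = 14*Z*v - 12 = -12 + 14*Z*v)
k = 13/54 (k = 1/(-12 + 14*(1/13)*15) = 1/(-12 + 210/13) = 1/(54/13) = 13/54 ≈ 0.24074)
t + k = -220 + 13/54 = -11867/54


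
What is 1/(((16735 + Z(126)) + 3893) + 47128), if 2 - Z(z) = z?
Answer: 1/67632 ≈ 1.4786e-5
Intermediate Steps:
Z(z) = 2 - z
1/(((16735 + Z(126)) + 3893) + 47128) = 1/(((16735 + (2 - 1*126)) + 3893) + 47128) = 1/(((16735 + (2 - 126)) + 3893) + 47128) = 1/(((16735 - 124) + 3893) + 47128) = 1/((16611 + 3893) + 47128) = 1/(20504 + 47128) = 1/67632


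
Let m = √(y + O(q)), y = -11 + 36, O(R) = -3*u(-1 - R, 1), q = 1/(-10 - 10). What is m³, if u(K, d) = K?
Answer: 557*√2785/200 ≈ 146.97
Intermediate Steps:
q = -1/20 (q = 1/(-20) = -1/20 ≈ -0.050000)
O(R) = 3 + 3*R (O(R) = -3*(-1 - R) = 3 + 3*R)
y = 25
m = √2785/10 (m = √(25 + (3 + 3*(-1/20))) = √(25 + (3 - 3/20)) = √(25 + 57/20) = √(557/20) = √2785/10 ≈ 5.2773)
m³ = (√2785/10)³ = 557*√2785/200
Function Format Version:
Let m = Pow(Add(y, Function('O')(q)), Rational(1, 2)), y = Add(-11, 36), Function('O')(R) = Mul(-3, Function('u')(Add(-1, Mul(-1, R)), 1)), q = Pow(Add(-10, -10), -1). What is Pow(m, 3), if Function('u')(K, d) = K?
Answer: Mul(Rational(557, 200), Pow(2785, Rational(1, 2))) ≈ 146.97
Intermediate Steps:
q = Rational(-1, 20) (q = Pow(-20, -1) = Rational(-1, 20) ≈ -0.050000)
Function('O')(R) = Add(3, Mul(3, R)) (Function('O')(R) = Mul(-3, Add(-1, Mul(-1, R))) = Add(3, Mul(3, R)))
y = 25
m = Mul(Rational(1, 10), Pow(2785, Rational(1, 2))) (m = Pow(Add(25, Add(3, Mul(3, Rational(-1, 20)))), Rational(1, 2)) = Pow(Add(25, Add(3, Rational(-3, 20))), Rational(1, 2)) = Pow(Add(25, Rational(57, 20)), Rational(1, 2)) = Pow(Rational(557, 20), Rational(1, 2)) = Mul(Rational(1, 10), Pow(2785, Rational(1, 2))) ≈ 5.2773)
Pow(m, 3) = Pow(Mul(Rational(1, 10), Pow(2785, Rational(1, 2))), 3) = Mul(Rational(557, 200), Pow(2785, Rational(1, 2)))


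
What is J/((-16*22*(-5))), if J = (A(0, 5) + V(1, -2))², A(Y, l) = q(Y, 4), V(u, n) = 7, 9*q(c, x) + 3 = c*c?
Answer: 5/198 ≈ 0.025253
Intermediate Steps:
q(c, x) = -⅓ + c²/9 (q(c, x) = -⅓ + (c*c)/9 = -⅓ + c²/9)
A(Y, l) = -⅓ + Y²/9
J = 400/9 (J = ((-⅓ + (⅑)*0²) + 7)² = ((-⅓ + (⅑)*0) + 7)² = ((-⅓ + 0) + 7)² = (-⅓ + 7)² = (20/3)² = 400/9 ≈ 44.444)
J/((-16*22*(-5))) = 400/(9*((-16*22*(-5)))) = 400/(9*((-352*(-5)))) = (400/9)/1760 = (400/9)*(1/1760) = 5/198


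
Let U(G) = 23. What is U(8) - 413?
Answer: -390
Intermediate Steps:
U(8) - 413 = 23 - 413 = -390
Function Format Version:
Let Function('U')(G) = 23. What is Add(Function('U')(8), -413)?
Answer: -390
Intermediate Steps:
Add(Function('U')(8), -413) = Add(23, -413) = -390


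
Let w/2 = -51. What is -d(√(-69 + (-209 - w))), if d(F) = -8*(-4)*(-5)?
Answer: 160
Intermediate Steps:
w = -102 (w = 2*(-51) = -102)
d(F) = -160 (d(F) = 32*(-5) = -160)
-d(√(-69 + (-209 - w))) = -1*(-160) = 160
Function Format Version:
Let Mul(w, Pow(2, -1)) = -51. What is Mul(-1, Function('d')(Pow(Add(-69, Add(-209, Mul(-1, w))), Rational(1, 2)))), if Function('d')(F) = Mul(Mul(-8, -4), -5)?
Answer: 160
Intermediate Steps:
w = -102 (w = Mul(2, -51) = -102)
Function('d')(F) = -160 (Function('d')(F) = Mul(32, -5) = -160)
Mul(-1, Function('d')(Pow(Add(-69, Add(-209, Mul(-1, w))), Rational(1, 2)))) = Mul(-1, -160) = 160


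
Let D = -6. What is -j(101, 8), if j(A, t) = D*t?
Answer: 48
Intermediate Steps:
j(A, t) = -6*t
-j(101, 8) = -(-6)*8 = -1*(-48) = 48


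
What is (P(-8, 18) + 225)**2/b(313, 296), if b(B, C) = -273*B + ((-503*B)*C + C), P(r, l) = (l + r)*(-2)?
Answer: -42025/46687097 ≈ -0.00090014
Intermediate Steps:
P(r, l) = -2*l - 2*r
b(B, C) = C - 273*B - 503*B*C (b(B, C) = -273*B + (-503*B*C + C) = -273*B + (C - 503*B*C) = C - 273*B - 503*B*C)
(P(-8, 18) + 225)**2/b(313, 296) = ((-2*18 - 2*(-8)) + 225)**2/(296 - 273*313 - 503*313*296) = ((-36 + 16) + 225)**2/(296 - 85449 - 46601944) = (-20 + 225)**2/(-46687097) = 205**2*(-1/46687097) = 42025*(-1/46687097) = -42025/46687097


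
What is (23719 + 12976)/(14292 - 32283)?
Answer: -36695/17991 ≈ -2.0396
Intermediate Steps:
(23719 + 12976)/(14292 - 32283) = 36695/(-17991) = 36695*(-1/17991) = -36695/17991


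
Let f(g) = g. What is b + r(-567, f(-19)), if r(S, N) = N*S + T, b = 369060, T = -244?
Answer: 379589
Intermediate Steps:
r(S, N) = -244 + N*S (r(S, N) = N*S - 244 = -244 + N*S)
b + r(-567, f(-19)) = 369060 + (-244 - 19*(-567)) = 369060 + (-244 + 10773) = 369060 + 10529 = 379589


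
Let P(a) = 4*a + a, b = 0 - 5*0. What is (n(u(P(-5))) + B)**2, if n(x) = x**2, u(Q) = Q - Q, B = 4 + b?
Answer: 16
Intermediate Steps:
b = 0 (b = 0 + 0 = 0)
P(a) = 5*a
B = 4 (B = 4 + 0 = 4)
u(Q) = 0
(n(u(P(-5))) + B)**2 = (0**2 + 4)**2 = (0 + 4)**2 = 4**2 = 16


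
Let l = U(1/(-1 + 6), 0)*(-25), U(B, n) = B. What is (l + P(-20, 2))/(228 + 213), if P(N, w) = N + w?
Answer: -23/441 ≈ -0.052154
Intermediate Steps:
l = -5 (l = -25/(-1 + 6) = -25/5 = (1/5)*(-25) = -5)
(l + P(-20, 2))/(228 + 213) = (-5 + (-20 + 2))/(228 + 213) = (-5 - 18)/441 = -23*1/441 = -23/441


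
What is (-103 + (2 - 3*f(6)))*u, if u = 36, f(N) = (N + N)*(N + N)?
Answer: -19188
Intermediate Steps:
f(N) = 4*N² (f(N) = (2*N)*(2*N) = 4*N²)
(-103 + (2 - 3*f(6)))*u = (-103 + (2 - 12*6²))*36 = (-103 + (2 - 12*36))*36 = (-103 + (2 - 3*144))*36 = (-103 + (2 - 432))*36 = (-103 - 430)*36 = -533*36 = -19188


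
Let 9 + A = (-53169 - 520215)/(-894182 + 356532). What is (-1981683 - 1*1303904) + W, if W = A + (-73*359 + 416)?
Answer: -890183323583/268825 ≈ -3.3114e+6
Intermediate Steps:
A = -2132733/268825 (A = -9 + (-53169 - 520215)/(-894182 + 356532) = -9 - 573384/(-537650) = -9 - 573384*(-1/537650) = -9 + 286692/268825 = -2132733/268825 ≈ -7.9335)
W = -6935398308/268825 (W = -2132733/268825 + (-73*359 + 416) = -2132733/268825 + (-26207 + 416) = -2132733/268825 - 25791 = -6935398308/268825 ≈ -25799.)
(-1981683 - 1*1303904) + W = (-1981683 - 1*1303904) - 6935398308/268825 = (-1981683 - 1303904) - 6935398308/268825 = -3285587 - 6935398308/268825 = -890183323583/268825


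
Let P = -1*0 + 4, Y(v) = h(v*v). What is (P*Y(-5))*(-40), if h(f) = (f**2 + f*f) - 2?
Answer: -199680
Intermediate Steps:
h(f) = -2 + 2*f**2 (h(f) = (f**2 + f**2) - 2 = 2*f**2 - 2 = -2 + 2*f**2)
Y(v) = -2 + 2*v**4 (Y(v) = -2 + 2*(v*v)**2 = -2 + 2*(v**2)**2 = -2 + 2*v**4)
P = 4 (P = 0 + 4 = 4)
(P*Y(-5))*(-40) = (4*(-2 + 2*(-5)**4))*(-40) = (4*(-2 + 2*625))*(-40) = (4*(-2 + 1250))*(-40) = (4*1248)*(-40) = 4992*(-40) = -199680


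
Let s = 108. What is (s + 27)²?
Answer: 18225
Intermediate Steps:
(s + 27)² = (108 + 27)² = 135² = 18225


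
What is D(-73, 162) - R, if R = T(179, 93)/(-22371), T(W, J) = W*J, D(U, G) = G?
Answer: 1213583/7457 ≈ 162.74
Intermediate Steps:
T(W, J) = J*W
R = -5549/7457 (R = (93*179)/(-22371) = 16647*(-1/22371) = -5549/7457 ≈ -0.74413)
D(-73, 162) - R = 162 - 1*(-5549/7457) = 162 + 5549/7457 = 1213583/7457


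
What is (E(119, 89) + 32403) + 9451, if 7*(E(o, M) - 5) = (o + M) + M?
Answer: 293310/7 ≈ 41901.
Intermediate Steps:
E(o, M) = 5 + o/7 + 2*M/7 (E(o, M) = 5 + ((o + M) + M)/7 = 5 + ((M + o) + M)/7 = 5 + (o + 2*M)/7 = 5 + (o/7 + 2*M/7) = 5 + o/7 + 2*M/7)
(E(119, 89) + 32403) + 9451 = ((5 + (⅐)*119 + (2/7)*89) + 32403) + 9451 = ((5 + 17 + 178/7) + 32403) + 9451 = (332/7 + 32403) + 9451 = 227153/7 + 9451 = 293310/7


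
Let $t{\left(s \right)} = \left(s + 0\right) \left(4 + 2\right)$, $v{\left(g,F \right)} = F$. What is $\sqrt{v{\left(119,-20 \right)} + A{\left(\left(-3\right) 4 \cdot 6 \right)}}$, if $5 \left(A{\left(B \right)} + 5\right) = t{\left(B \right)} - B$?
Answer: $i \sqrt{97} \approx 9.8489 i$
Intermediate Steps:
$t{\left(s \right)} = 6 s$ ($t{\left(s \right)} = s 6 = 6 s$)
$A{\left(B \right)} = -5 + B$ ($A{\left(B \right)} = -5 + \frac{6 B - B}{5} = -5 + \frac{5 B}{5} = -5 + B$)
$\sqrt{v{\left(119,-20 \right)} + A{\left(\left(-3\right) 4 \cdot 6 \right)}} = \sqrt{-20 + \left(-5 + \left(-3\right) 4 \cdot 6\right)} = \sqrt{-20 - 77} = \sqrt{-97} = i \sqrt{97}$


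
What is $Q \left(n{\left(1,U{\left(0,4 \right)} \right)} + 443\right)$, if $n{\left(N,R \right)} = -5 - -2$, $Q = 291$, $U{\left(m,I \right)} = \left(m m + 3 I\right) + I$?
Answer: $128040$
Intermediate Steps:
$U{\left(m,I \right)} = m^{2} + 4 I$ ($U{\left(m,I \right)} = \left(m^{2} + 3 I\right) + I = m^{2} + 4 I$)
$n{\left(N,R \right)} = -3$ ($n{\left(N,R \right)} = -5 + 2 = -3$)
$Q \left(n{\left(1,U{\left(0,4 \right)} \right)} + 443\right) = 291 \left(-3 + 443\right) = 291 \cdot 440 = 128040$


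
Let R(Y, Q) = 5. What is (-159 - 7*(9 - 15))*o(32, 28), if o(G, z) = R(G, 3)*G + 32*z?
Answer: -123552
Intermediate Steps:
o(G, z) = 5*G + 32*z
(-159 - 7*(9 - 15))*o(32, 28) = (-159 - 7*(9 - 15))*(5*32 + 32*28) = (-159 - 7*(-6))*(160 + 896) = (-159 + 42)*1056 = -117*1056 = -123552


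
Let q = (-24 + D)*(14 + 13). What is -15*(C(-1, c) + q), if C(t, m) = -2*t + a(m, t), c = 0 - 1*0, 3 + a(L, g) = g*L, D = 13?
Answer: 4470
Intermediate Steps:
q = -297 (q = (-24 + 13)*(14 + 13) = -11*27 = -297)
a(L, g) = -3 + L*g (a(L, g) = -3 + g*L = -3 + L*g)
c = 0 (c = 0 + 0 = 0)
C(t, m) = -3 - 2*t + m*t (C(t, m) = -2*t + (-3 + m*t) = -3 - 2*t + m*t)
-15*(C(-1, c) + q) = -15*((-3 - 2*(-1) + 0*(-1)) - 297) = -15*((-3 + 2 + 0) - 297) = -15*(-1 - 297) = -15*(-298) = 4470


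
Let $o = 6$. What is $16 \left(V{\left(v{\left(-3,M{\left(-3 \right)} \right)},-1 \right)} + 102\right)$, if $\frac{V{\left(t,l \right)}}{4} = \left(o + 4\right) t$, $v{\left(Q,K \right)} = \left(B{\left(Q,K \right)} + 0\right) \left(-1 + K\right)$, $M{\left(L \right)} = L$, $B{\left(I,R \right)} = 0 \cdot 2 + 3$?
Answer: $-6048$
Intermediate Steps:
$B{\left(I,R \right)} = 3$ ($B{\left(I,R \right)} = 0 + 3 = 3$)
$v{\left(Q,K \right)} = -3 + 3 K$ ($v{\left(Q,K \right)} = \left(3 + 0\right) \left(-1 + K\right) = 3 \left(-1 + K\right) = -3 + 3 K$)
$V{\left(t,l \right)} = 40 t$ ($V{\left(t,l \right)} = 4 \left(6 + 4\right) t = 4 \cdot 10 t = 40 t$)
$16 \left(V{\left(v{\left(-3,M{\left(-3 \right)} \right)},-1 \right)} + 102\right) = 16 \left(40 \left(-3 + 3 \left(-3\right)\right) + 102\right) = 16 \left(40 \left(-3 - 9\right) + 102\right) = 16 \left(40 \left(-12\right) + 102\right) = 16 \left(-480 + 102\right) = 16 \left(-378\right) = -6048$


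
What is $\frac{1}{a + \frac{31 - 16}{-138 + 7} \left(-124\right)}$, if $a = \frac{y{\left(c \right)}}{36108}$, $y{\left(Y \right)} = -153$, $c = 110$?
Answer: $\frac{30916}{438829} \approx 0.070451$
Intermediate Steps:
$a = - \frac{1}{236}$ ($a = - \frac{153}{36108} = \left(-153\right) \frac{1}{36108} = - \frac{1}{236} \approx -0.0042373$)
$\frac{1}{a + \frac{31 - 16}{-138 + 7} \left(-124\right)} = \frac{1}{- \frac{1}{236} + \frac{31 - 16}{-138 + 7} \left(-124\right)} = \frac{1}{- \frac{1}{236} + \frac{15}{-131} \left(-124\right)} = \frac{1}{- \frac{1}{236} + 15 \left(- \frac{1}{131}\right) \left(-124\right)} = \frac{1}{- \frac{1}{236} - - \frac{1860}{131}} = \frac{1}{- \frac{1}{236} + \frac{1860}{131}} = \frac{1}{\frac{438829}{30916}} = \frac{30916}{438829}$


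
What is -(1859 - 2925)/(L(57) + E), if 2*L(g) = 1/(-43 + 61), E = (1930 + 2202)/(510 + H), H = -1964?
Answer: -27899352/73649 ≈ -378.81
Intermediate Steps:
E = -2066/727 (E = (1930 + 2202)/(510 - 1964) = 4132/(-1454) = 4132*(-1/1454) = -2066/727 ≈ -2.8418)
L(g) = 1/36 (L(g) = 1/(2*(-43 + 61)) = (1/2)/18 = (1/2)*(1/18) = 1/36)
-(1859 - 2925)/(L(57) + E) = -(1859 - 2925)/(1/36 - 2066/727) = -(-1066)/(-73649/26172) = -(-1066)*(-26172)/73649 = -1*27899352/73649 = -27899352/73649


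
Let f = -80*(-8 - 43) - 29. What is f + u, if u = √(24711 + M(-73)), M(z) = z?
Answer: 4051 + √24638 ≈ 4208.0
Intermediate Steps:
u = √24638 (u = √(24711 - 73) = √24638 ≈ 156.96)
f = 4051 (f = -80*(-51) - 29 = 4080 - 29 = 4051)
f + u = 4051 + √24638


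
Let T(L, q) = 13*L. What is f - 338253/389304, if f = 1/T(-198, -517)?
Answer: -48391807/55670472 ≈ -0.86925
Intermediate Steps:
f = -1/2574 (f = 1/(13*(-198)) = 1/(-2574) = -1/2574 ≈ -0.00038850)
f - 338253/389304 = -1/2574 - 338253/389304 = -1/2574 - 1*112751/129768 = -1/2574 - 112751/129768 = -48391807/55670472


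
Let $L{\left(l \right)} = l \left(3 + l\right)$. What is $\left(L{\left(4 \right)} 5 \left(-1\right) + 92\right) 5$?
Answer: $-240$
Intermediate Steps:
$\left(L{\left(4 \right)} 5 \left(-1\right) + 92\right) 5 = \left(4 \left(3 + 4\right) 5 \left(-1\right) + 92\right) 5 = \left(4 \cdot 7 \cdot 5 \left(-1\right) + 92\right) 5 = \left(28 \cdot 5 \left(-1\right) + 92\right) 5 = \left(140 \left(-1\right) + 92\right) 5 = \left(-140 + 92\right) 5 = \left(-48\right) 5 = -240$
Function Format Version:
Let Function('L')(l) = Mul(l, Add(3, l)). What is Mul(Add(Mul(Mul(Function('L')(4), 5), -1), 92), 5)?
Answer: -240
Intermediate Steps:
Mul(Add(Mul(Mul(Function('L')(4), 5), -1), 92), 5) = Mul(Add(Mul(Mul(Mul(4, Add(3, 4)), 5), -1), 92), 5) = Mul(Add(Mul(Mul(Mul(4, 7), 5), -1), 92), 5) = Mul(Add(Mul(Mul(28, 5), -1), 92), 5) = Mul(Add(Mul(140, -1), 92), 5) = Mul(Add(-140, 92), 5) = Mul(-48, 5) = -240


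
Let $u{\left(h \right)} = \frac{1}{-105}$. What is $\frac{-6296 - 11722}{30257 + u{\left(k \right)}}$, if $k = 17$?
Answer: $- \frac{945945}{1588492} \approx -0.5955$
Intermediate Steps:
$u{\left(h \right)} = - \frac{1}{105}$
$\frac{-6296 - 11722}{30257 + u{\left(k \right)}} = \frac{-6296 - 11722}{30257 - \frac{1}{105}} = - \frac{18018}{\frac{3176984}{105}} = \left(-18018\right) \frac{105}{3176984} = - \frac{945945}{1588492}$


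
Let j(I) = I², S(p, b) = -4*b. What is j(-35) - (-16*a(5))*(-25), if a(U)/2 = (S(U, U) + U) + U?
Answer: 9225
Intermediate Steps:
a(U) = -4*U (a(U) = 2*((-4*U + U) + U) = 2*(-3*U + U) = 2*(-2*U) = -4*U)
j(-35) - (-16*a(5))*(-25) = (-35)² - (-(-64)*5)*(-25) = 1225 - (-16*(-20))*(-25) = 1225 - 320*(-25) = 1225 - 1*(-8000) = 1225 + 8000 = 9225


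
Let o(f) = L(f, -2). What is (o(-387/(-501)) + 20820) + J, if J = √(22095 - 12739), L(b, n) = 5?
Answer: 20825 + 2*√2339 ≈ 20922.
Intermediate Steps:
o(f) = 5
J = 2*√2339 (J = √9356 = 2*√2339 ≈ 96.726)
(o(-387/(-501)) + 20820) + J = (5 + 20820) + 2*√2339 = 20825 + 2*√2339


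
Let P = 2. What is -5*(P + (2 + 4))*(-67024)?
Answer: 2680960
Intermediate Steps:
-5*(P + (2 + 4))*(-67024) = -5*(2 + (2 + 4))*(-67024) = -5*(2 + 6)*(-67024) = -5*8*(-67024) = -40*(-67024) = 2680960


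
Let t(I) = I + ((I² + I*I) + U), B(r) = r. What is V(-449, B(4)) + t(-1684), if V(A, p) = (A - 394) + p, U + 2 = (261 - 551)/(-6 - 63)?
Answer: 391174193/69 ≈ 5.6692e+6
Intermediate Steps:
U = 152/69 (U = -2 + (261 - 551)/(-6 - 63) = -2 - 290/(-69) = -2 - 290*(-1/69) = -2 + 290/69 = 152/69 ≈ 2.2029)
V(A, p) = -394 + A + p (V(A, p) = (-394 + A) + p = -394 + A + p)
t(I) = 152/69 + I + 2*I² (t(I) = I + ((I² + I*I) + 152/69) = I + ((I² + I²) + 152/69) = I + (2*I² + 152/69) = I + (152/69 + 2*I²) = 152/69 + I + 2*I²)
V(-449, B(4)) + t(-1684) = (-394 - 449 + 4) + (152/69 - 1684 + 2*(-1684)²) = -839 + (152/69 - 1684 + 2*2835856) = -839 + (152/69 - 1684 + 5671712) = -839 + 391232084/69 = 391174193/69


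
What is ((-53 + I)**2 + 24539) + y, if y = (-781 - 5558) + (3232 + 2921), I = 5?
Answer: 26657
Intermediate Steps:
y = -186 (y = -6339 + 6153 = -186)
((-53 + I)**2 + 24539) + y = ((-53 + 5)**2 + 24539) - 186 = ((-48)**2 + 24539) - 186 = (2304 + 24539) - 186 = 26843 - 186 = 26657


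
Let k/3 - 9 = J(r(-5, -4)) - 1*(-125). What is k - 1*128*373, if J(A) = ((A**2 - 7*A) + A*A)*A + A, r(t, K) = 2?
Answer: -47372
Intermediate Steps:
J(A) = A + A*(-7*A + 2*A**2) (J(A) = ((A**2 - 7*A) + A**2)*A + A = (-7*A + 2*A**2)*A + A = A*(-7*A + 2*A**2) + A = A + A*(-7*A + 2*A**2))
k = 372 (k = 27 + 3*(2*(1 - 7*2 + 2*2**2) - 1*(-125)) = 27 + 3*(2*(1 - 14 + 2*4) + 125) = 27 + 3*(2*(1 - 14 + 8) + 125) = 27 + 3*(2*(-5) + 125) = 27 + 3*(-10 + 125) = 27 + 3*115 = 27 + 345 = 372)
k - 1*128*373 = 372 - 1*128*373 = 372 - 128*373 = 372 - 47744 = -47372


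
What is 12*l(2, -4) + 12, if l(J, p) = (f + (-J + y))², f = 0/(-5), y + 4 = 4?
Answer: 60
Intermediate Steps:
y = 0 (y = -4 + 4 = 0)
f = 0 (f = 0*(-⅕) = 0)
l(J, p) = J² (l(J, p) = (0 + (-J + 0))² = (0 - J)² = (-J)² = J²)
12*l(2, -4) + 12 = 12*2² + 12 = 12*4 + 12 = 48 + 12 = 60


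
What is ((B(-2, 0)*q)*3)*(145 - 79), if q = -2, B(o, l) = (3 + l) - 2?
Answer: -396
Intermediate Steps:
B(o, l) = 1 + l
((B(-2, 0)*q)*3)*(145 - 79) = (((1 + 0)*(-2))*3)*(145 - 79) = ((1*(-2))*3)*66 = -2*3*66 = -6*66 = -396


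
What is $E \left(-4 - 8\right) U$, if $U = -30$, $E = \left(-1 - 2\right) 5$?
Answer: $-5400$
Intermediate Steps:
$E = -15$ ($E = \left(-3\right) 5 = -15$)
$E \left(-4 - 8\right) U = - 15 \left(-4 - 8\right) \left(-30\right) = \left(-15\right) \left(-12\right) \left(-30\right) = 180 \left(-30\right) = -5400$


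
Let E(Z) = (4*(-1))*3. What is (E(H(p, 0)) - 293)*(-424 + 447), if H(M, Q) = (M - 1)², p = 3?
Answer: -7015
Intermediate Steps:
H(M, Q) = (-1 + M)²
E(Z) = -12 (E(Z) = -4*3 = -12)
(E(H(p, 0)) - 293)*(-424 + 447) = (-12 - 293)*(-424 + 447) = -305*23 = -7015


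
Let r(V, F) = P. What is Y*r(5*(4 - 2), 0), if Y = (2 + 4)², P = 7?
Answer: 252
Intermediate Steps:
r(V, F) = 7
Y = 36 (Y = 6² = 36)
Y*r(5*(4 - 2), 0) = 36*7 = 252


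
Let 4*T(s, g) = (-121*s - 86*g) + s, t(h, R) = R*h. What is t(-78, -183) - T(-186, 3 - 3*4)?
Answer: 17001/2 ≈ 8500.5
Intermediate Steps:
T(s, g) = -30*s - 43*g/2 (T(s, g) = ((-121*s - 86*g) + s)/4 = (-120*s - 86*g)/4 = -30*s - 43*g/2)
t(-78, -183) - T(-186, 3 - 3*4) = -183*(-78) - (-30*(-186) - 43*(3 - 3*4)/2) = 14274 - (5580 - 43*(3 - 12)/2) = 14274 - (5580 - 43/2*(-9)) = 14274 - (5580 + 387/2) = 14274 - 1*11547/2 = 14274 - 11547/2 = 17001/2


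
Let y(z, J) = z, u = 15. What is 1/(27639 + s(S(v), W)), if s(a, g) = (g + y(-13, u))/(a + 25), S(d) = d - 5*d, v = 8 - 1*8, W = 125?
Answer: 25/691087 ≈ 3.6175e-5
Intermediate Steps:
v = 0 (v = 8 - 8 = 0)
S(d) = -4*d
s(a, g) = (-13 + g)/(25 + a) (s(a, g) = (g - 13)/(a + 25) = (-13 + g)/(25 + a))
1/(27639 + s(S(v), W)) = 1/(27639 + (-13 + 125)/(25 - 4*0)) = 1/(27639 + 112/(25 + 0)) = 1/(27639 + 112/25) = 1/(691087/25) = 25/691087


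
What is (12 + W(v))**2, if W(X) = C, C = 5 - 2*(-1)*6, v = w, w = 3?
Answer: 841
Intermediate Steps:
v = 3
C = 17 (C = 5 + 2*6 = 5 + 12 = 17)
W(X) = 17
(12 + W(v))**2 = (12 + 17)**2 = 29**2 = 841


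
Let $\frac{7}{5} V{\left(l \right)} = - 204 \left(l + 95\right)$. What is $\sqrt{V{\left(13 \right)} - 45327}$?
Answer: $\frac{i \sqrt{2992143}}{7} \approx 247.11 i$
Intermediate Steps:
$V{\left(l \right)} = - \frac{96900}{7} - \frac{1020 l}{7}$ ($V{\left(l \right)} = \frac{5 \left(- 204 \left(l + 95\right)\right)}{7} = \frac{5 \left(- 204 \left(95 + l\right)\right)}{7} = \frac{5 \left(-19380 - 204 l\right)}{7} = - \frac{96900}{7} - \frac{1020 l}{7}$)
$\sqrt{V{\left(13 \right)} - 45327} = \sqrt{\left(- \frac{96900}{7} - \frac{13260}{7}\right) - 45327} = \sqrt{- \frac{110160}{7} - 45327} = \sqrt{- \frac{427449}{7}} = \frac{i \sqrt{2992143}}{7}$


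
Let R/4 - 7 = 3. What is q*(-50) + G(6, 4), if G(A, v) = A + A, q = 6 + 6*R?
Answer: -12288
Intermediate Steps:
R = 40 (R = 28 + 4*3 = 28 + 12 = 40)
q = 246 (q = 6 + 6*40 = 6 + 240 = 246)
G(A, v) = 2*A
q*(-50) + G(6, 4) = 246*(-50) + 2*6 = -12300 + 12 = -12288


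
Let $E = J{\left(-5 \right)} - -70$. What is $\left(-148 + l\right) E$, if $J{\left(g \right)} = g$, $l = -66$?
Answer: $-13910$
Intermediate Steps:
$E = 65$ ($E = -5 - -70 = -5 + 70 = 65$)
$\left(-148 + l\right) E = \left(-148 - 66\right) 65 = \left(-214\right) 65 = -13910$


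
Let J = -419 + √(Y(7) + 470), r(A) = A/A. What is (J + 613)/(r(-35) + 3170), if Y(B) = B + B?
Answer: 72/1057 ≈ 0.068117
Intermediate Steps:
Y(B) = 2*B
r(A) = 1
J = -397 (J = -419 + √(2*7 + 470) = -419 + √(14 + 470) = -419 + √484 = -419 + 22 = -397)
(J + 613)/(r(-35) + 3170) = (-397 + 613)/(1 + 3170) = 216/3171 = 216*(1/3171) = 72/1057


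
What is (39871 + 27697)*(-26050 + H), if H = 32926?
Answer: 464597568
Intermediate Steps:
(39871 + 27697)*(-26050 + H) = (39871 + 27697)*(-26050 + 32926) = 67568*6876 = 464597568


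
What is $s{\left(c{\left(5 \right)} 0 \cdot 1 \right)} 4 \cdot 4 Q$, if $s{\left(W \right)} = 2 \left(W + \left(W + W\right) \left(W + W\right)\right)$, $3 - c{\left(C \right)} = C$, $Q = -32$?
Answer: $0$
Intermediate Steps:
$c{\left(C \right)} = 3 - C$
$s{\left(W \right)} = 2 W + 8 W^{2}$ ($s{\left(W \right)} = 2 \left(W + 2 W 2 W\right) = 2 \left(W + 4 W^{2}\right) = 2 W + 8 W^{2}$)
$s{\left(c{\left(5 \right)} 0 \cdot 1 \right)} 4 \cdot 4 Q = 2 \left(3 - 5\right) 0 \cdot 1 \left(1 + 4 \left(3 - 5\right) 0 \cdot 1\right) 4 \cdot 4 \left(-32\right) = 2 \left(3 - 5\right) 0 \cdot 1 \left(1 + 4 \left(3 - 5\right) 0 \cdot 1\right) 16 \left(-32\right) = 2 \left(-2\right) 0 \cdot 1 \left(1 + 4 \left(-2\right) 0 \cdot 1\right) 16 \left(-32\right) = 2 \cdot 0 \cdot 1 \left(1 + 4 \cdot 0 \cdot 1\right) 16 \left(-32\right) = 2 \cdot 0 \left(1 + 4 \cdot 0\right) 16 \left(-32\right) = 2 \cdot 0 \left(1 + 0\right) 16 \left(-32\right) = 2 \cdot 0 \cdot 1 \cdot 16 \left(-32\right) = 0 \cdot 16 \left(-32\right) = 0 \left(-32\right) = 0$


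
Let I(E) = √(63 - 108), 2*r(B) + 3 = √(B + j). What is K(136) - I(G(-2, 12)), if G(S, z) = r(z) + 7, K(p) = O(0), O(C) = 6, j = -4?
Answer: 6 - 3*I*√5 ≈ 6.0 - 6.7082*I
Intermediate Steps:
r(B) = -3/2 + √(-4 + B)/2 (r(B) = -3/2 + √(B - 4)/2 = -3/2 + √(-4 + B)/2)
K(p) = 6
G(S, z) = 11/2 + √(-4 + z)/2 (G(S, z) = (-3/2 + √(-4 + z)/2) + 7 = 11/2 + √(-4 + z)/2)
I(E) = 3*I*√5 (I(E) = √(-45) = 3*I*√5)
K(136) - I(G(-2, 12)) = 6 - 3*I*√5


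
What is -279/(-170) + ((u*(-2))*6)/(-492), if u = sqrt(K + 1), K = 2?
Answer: 279/170 + sqrt(3)/41 ≈ 1.6834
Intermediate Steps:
u = sqrt(3) (u = sqrt(2 + 1) = sqrt(3) ≈ 1.7320)
-279/(-170) + ((u*(-2))*6)/(-492) = -279/(-170) + ((sqrt(3)*(-2))*6)/(-492) = -279*(-1/170) + (-2*sqrt(3)*6)*(-1/492) = 279/170 - 12*sqrt(3)*(-1/492) = 279/170 + sqrt(3)/41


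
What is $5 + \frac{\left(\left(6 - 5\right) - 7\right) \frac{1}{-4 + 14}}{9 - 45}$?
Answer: $\frac{301}{60} \approx 5.0167$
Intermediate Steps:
$5 + \frac{\left(\left(6 - 5\right) - 7\right) \frac{1}{-4 + 14}}{9 - 45} = 5 + \frac{\left(1 - 7\right) \frac{1}{10}}{-36} = 5 + \left(-6\right) \frac{1}{10} \left(- \frac{1}{36}\right) = 5 - - \frac{1}{60} = 5 + \frac{1}{60} = \frac{301}{60}$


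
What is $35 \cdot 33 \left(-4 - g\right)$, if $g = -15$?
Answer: $12705$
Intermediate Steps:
$35 \cdot 33 \left(-4 - g\right) = 35 \cdot 33 \left(-4 - -15\right) = 1155 \left(-4 + 15\right) = 1155 \cdot 11 = 12705$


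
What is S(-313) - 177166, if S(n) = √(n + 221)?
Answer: -177166 + 2*I*√23 ≈ -1.7717e+5 + 9.5917*I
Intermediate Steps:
S(n) = √(221 + n)
S(-313) - 177166 = √(221 - 313) - 177166 = √(-92) - 177166 = 2*I*√23 - 177166 = -177166 + 2*I*√23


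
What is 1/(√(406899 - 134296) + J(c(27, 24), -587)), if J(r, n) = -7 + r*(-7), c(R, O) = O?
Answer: 175/241978 + √272603/241978 ≈ 0.0028809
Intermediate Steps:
J(r, n) = -7 - 7*r
1/(√(406899 - 134296) + J(c(27, 24), -587)) = 1/(√(406899 - 134296) + (-7 - 7*24)) = 1/(√272603 + (-7 - 168)) = 1/(√272603 - 175) = 1/(-175 + √272603)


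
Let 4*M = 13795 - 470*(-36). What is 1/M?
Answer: 4/30715 ≈ 0.00013023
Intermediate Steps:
M = 30715/4 (M = (13795 - 470*(-36))/4 = (13795 + 16920)/4 = (¼)*30715 = 30715/4 ≈ 7678.8)
1/M = 1/(30715/4) = 4/30715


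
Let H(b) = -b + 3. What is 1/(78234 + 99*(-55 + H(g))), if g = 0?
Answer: 1/73086 ≈ 1.3683e-5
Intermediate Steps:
H(b) = 3 - b
1/(78234 + 99*(-55 + H(g))) = 1/(78234 + 99*(-55 + (3 - 1*0))) = 1/(78234 + 99*(-55 + (3 + 0))) = 1/(78234 + 99*(-55 + 3)) = 1/(78234 + 99*(-52)) = 1/(78234 - 5148) = 1/73086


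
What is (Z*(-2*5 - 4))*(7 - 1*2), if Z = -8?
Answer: 560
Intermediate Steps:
(Z*(-2*5 - 4))*(7 - 1*2) = (-8*(-2*5 - 4))*(7 - 1*2) = (-8*(-10 - 4))*(7 - 2) = -8*(-14)*5 = 112*5 = 560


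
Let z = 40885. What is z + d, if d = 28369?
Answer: 69254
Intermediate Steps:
z + d = 40885 + 28369 = 69254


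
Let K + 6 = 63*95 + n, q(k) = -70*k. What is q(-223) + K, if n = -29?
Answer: 21560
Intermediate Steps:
K = 5950 (K = -6 + (63*95 - 29) = -6 + (5985 - 29) = -6 + 5956 = 5950)
q(-223) + K = -70*(-223) + 5950 = 15610 + 5950 = 21560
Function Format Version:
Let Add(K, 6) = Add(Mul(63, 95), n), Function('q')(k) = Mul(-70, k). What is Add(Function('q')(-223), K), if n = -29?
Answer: 21560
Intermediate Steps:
K = 5950 (K = Add(-6, Add(Mul(63, 95), -29)) = Add(-6, Add(5985, -29)) = Add(-6, 5956) = 5950)
Add(Function('q')(-223), K) = Add(Mul(-70, -223), 5950) = Add(15610, 5950) = 21560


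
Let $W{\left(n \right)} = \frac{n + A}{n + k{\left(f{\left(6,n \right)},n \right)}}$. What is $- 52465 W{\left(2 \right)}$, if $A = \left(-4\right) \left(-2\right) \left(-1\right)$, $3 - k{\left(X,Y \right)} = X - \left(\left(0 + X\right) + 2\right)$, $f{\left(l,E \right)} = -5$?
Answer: $44970$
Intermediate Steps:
$k{\left(X,Y \right)} = 5$ ($k{\left(X,Y \right)} = 3 - \left(X - \left(\left(0 + X\right) + 2\right)\right) = 3 - \left(X - \left(X + 2\right)\right) = 3 - \left(X - \left(2 + X\right)\right) = 3 - -2 = 3 + 2 = 5$)
$A = -8$ ($A = 8 \left(-1\right) = -8$)
$W{\left(n \right)} = \frac{-8 + n}{5 + n}$ ($W{\left(n \right)} = \frac{n - 8}{n + 5} = \frac{-8 + n}{5 + n}$)
$- 52465 W{\left(2 \right)} = - 52465 \frac{-8 + 2}{5 + 2} = - 52465 \cdot \frac{1}{7} \left(-6\right) = \left(-52465\right) \left(- \frac{6}{7}\right) = 44970$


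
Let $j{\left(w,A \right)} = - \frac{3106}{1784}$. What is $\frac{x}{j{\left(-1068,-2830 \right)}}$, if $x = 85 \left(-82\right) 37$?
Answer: $\frac{230037880}{1553} \approx 1.4812 \cdot 10^{5}$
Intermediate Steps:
$x = -257890$ ($x = \left(-6970\right) 37 = -257890$)
$j{\left(w,A \right)} = - \frac{1553}{892}$ ($j{\left(w,A \right)} = \left(-3106\right) \frac{1}{1784} = - \frac{1553}{892}$)
$\frac{x}{j{\left(-1068,-2830 \right)}} = - \frac{257890}{- \frac{1553}{892}} = \left(-257890\right) \left(- \frac{892}{1553}\right) = \frac{230037880}{1553}$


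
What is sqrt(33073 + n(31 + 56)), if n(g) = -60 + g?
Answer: 10*sqrt(331) ≈ 181.93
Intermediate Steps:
sqrt(33073 + n(31 + 56)) = sqrt(33073 + (-60 + (31 + 56))) = sqrt(33073 + (-60 + 87)) = sqrt(33073 + 27) = sqrt(33100) = 10*sqrt(331)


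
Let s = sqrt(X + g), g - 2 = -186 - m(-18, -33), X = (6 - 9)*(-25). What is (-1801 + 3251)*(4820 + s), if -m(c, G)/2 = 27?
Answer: 6989000 + 1450*I*sqrt(55) ≈ 6.989e+6 + 10753.0*I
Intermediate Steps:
m(c, G) = -54 (m(c, G) = -2*27 = -54)
X = 75 (X = -3*(-25) = 75)
g = -130 (g = 2 + (-186 - 1*(-54)) = 2 + (-186 + 54) = 2 - 132 = -130)
s = I*sqrt(55) (s = sqrt(75 - 130) = sqrt(-55) = I*sqrt(55) ≈ 7.4162*I)
(-1801 + 3251)*(4820 + s) = (-1801 + 3251)*(4820 + I*sqrt(55)) = 1450*(4820 + I*sqrt(55)) = 6989000 + 1450*I*sqrt(55)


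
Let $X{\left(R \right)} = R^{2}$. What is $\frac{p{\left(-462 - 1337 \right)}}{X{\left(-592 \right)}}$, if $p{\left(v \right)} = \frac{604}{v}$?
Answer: $- \frac{151}{157621184} \approx -9.5799 \cdot 10^{-7}$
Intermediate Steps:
$\frac{p{\left(-462 - 1337 \right)}}{X{\left(-592 \right)}} = \frac{604 \frac{1}{-462 - 1337}}{\left(-592\right)^{2}} = \frac{604 \frac{1}{-1799}}{350464} = 604 \left(- \frac{1}{1799}\right) \frac{1}{350464} = \left(- \frac{604}{1799}\right) \frac{1}{350464} = - \frac{151}{157621184}$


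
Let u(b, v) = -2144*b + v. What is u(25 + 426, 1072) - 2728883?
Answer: -3694755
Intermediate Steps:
u(b, v) = v - 2144*b
u(25 + 426, 1072) - 2728883 = (1072 - 2144*(25 + 426)) - 2728883 = (1072 - 2144*451) - 2728883 = (1072 - 966944) - 2728883 = -965872 - 2728883 = -3694755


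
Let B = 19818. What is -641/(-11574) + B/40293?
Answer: 28355705/51816798 ≈ 0.54723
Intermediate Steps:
-641/(-11574) + B/40293 = -641/(-11574) + 19818/40293 = -641*(-1/11574) + 19818*(1/40293) = 641/11574 + 2202/4477 = 28355705/51816798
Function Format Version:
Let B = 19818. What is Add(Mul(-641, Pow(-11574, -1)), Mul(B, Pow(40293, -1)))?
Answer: Rational(28355705, 51816798) ≈ 0.54723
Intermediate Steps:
Add(Mul(-641, Pow(-11574, -1)), Mul(B, Pow(40293, -1))) = Add(Mul(-641, Pow(-11574, -1)), Mul(19818, Pow(40293, -1))) = Add(Mul(-641, Rational(-1, 11574)), Mul(19818, Rational(1, 40293))) = Add(Rational(641, 11574), Rational(2202, 4477)) = Rational(28355705, 51816798)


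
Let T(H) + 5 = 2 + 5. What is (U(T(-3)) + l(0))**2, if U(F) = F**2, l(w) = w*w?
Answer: 16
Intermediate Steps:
l(w) = w**2
T(H) = 2 (T(H) = -5 + (2 + 5) = -5 + 7 = 2)
(U(T(-3)) + l(0))**2 = (2**2 + 0**2)**2 = (4 + 0)**2 = 4**2 = 16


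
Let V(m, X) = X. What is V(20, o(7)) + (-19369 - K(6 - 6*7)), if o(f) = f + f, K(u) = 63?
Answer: -19418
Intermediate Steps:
o(f) = 2*f
V(20, o(7)) + (-19369 - K(6 - 6*7)) = 2*7 + (-19369 - 1*63) = 14 + (-19369 - 63) = 14 - 19432 = -19418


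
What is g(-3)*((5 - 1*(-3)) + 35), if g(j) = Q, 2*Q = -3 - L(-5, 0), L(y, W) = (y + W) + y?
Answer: 301/2 ≈ 150.50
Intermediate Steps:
L(y, W) = W + 2*y (L(y, W) = (W + y) + y = W + 2*y)
Q = 7/2 (Q = (-3 - (0 + 2*(-5)))/2 = (-3 - (0 - 10))/2 = (-3 - 1*(-10))/2 = (-3 + 10)/2 = (½)*7 = 7/2 ≈ 3.5000)
g(j) = 7/2
g(-3)*((5 - 1*(-3)) + 35) = 7*((5 - 1*(-3)) + 35)/2 = 7*((5 + 3) + 35)/2 = 7*(8 + 35)/2 = (7/2)*43 = 301/2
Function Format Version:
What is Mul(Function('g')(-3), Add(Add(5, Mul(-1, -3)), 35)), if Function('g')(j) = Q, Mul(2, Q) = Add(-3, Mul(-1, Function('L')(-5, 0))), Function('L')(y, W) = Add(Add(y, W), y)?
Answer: Rational(301, 2) ≈ 150.50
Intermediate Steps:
Function('L')(y, W) = Add(W, Mul(2, y)) (Function('L')(y, W) = Add(Add(W, y), y) = Add(W, Mul(2, y)))
Q = Rational(7, 2) (Q = Mul(Rational(1, 2), Add(-3, Mul(-1, Add(0, Mul(2, -5))))) = Mul(Rational(1, 2), Add(-3, Mul(-1, Add(0, -10)))) = Mul(Rational(1, 2), Add(-3, Mul(-1, -10))) = Mul(Rational(1, 2), Add(-3, 10)) = Mul(Rational(1, 2), 7) = Rational(7, 2) ≈ 3.5000)
Function('g')(j) = Rational(7, 2)
Mul(Function('g')(-3), Add(Add(5, Mul(-1, -3)), 35)) = Mul(Rational(7, 2), Add(Add(5, Mul(-1, -3)), 35)) = Mul(Rational(7, 2), Add(Add(5, 3), 35)) = Mul(Rational(7, 2), Add(8, 35)) = Mul(Rational(7, 2), 43) = Rational(301, 2)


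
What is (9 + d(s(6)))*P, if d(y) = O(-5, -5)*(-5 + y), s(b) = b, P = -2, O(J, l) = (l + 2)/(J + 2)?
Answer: -20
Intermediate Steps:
O(J, l) = (2 + l)/(2 + J)
d(y) = -5 + y (d(y) = ((2 - 5)/(2 - 5))*(-5 + y) = (-3/(-3))*(-5 + y) = (-⅓*(-3))*(-5 + y) = 1*(-5 + y) = -5 + y)
(9 + d(s(6)))*P = (9 + (-5 + 6))*(-2) = (9 + 1)*(-2) = 10*(-2) = -20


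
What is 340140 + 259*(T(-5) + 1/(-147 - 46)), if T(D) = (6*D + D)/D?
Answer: 65996670/193 ≈ 3.4195e+5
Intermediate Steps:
T(D) = 7 (T(D) = (7*D)/D = 7)
340140 + 259*(T(-5) + 1/(-147 - 46)) = 340140 + 259*(7 + 1/(-147 - 46)) = 340140 + 259*(7 + 1/(-193)) = 340140 + 259*(7 - 1/193) = 340140 + 259*(1350/193) = 340140 + 349650/193 = 65996670/193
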